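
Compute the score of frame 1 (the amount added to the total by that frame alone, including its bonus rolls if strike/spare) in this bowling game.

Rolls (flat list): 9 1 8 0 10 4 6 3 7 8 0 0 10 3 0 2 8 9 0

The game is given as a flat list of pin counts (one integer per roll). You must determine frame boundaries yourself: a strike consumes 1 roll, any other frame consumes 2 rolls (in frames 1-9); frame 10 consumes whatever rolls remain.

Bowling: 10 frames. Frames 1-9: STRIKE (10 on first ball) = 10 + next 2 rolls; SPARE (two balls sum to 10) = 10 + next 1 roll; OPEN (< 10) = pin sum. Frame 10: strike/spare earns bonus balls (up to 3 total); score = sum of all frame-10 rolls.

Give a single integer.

Frame 1: SPARE (9+1=10). 10 + next roll (8) = 18. Cumulative: 18
Frame 2: OPEN (8+0=8). Cumulative: 26
Frame 3: STRIKE. 10 + next two rolls (4+6) = 20. Cumulative: 46

Answer: 18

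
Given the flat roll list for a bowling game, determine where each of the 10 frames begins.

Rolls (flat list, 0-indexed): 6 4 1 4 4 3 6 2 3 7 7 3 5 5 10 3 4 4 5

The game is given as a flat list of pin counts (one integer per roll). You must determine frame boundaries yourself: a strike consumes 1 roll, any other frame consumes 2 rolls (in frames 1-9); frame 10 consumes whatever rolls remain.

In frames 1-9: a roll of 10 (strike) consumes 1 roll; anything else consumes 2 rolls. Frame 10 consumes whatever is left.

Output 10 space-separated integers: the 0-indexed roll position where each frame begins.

Answer: 0 2 4 6 8 10 12 14 15 17

Derivation:
Frame 1 starts at roll index 0: rolls=6,4 (sum=10), consumes 2 rolls
Frame 2 starts at roll index 2: rolls=1,4 (sum=5), consumes 2 rolls
Frame 3 starts at roll index 4: rolls=4,3 (sum=7), consumes 2 rolls
Frame 4 starts at roll index 6: rolls=6,2 (sum=8), consumes 2 rolls
Frame 5 starts at roll index 8: rolls=3,7 (sum=10), consumes 2 rolls
Frame 6 starts at roll index 10: rolls=7,3 (sum=10), consumes 2 rolls
Frame 7 starts at roll index 12: rolls=5,5 (sum=10), consumes 2 rolls
Frame 8 starts at roll index 14: roll=10 (strike), consumes 1 roll
Frame 9 starts at roll index 15: rolls=3,4 (sum=7), consumes 2 rolls
Frame 10 starts at roll index 17: 2 remaining rolls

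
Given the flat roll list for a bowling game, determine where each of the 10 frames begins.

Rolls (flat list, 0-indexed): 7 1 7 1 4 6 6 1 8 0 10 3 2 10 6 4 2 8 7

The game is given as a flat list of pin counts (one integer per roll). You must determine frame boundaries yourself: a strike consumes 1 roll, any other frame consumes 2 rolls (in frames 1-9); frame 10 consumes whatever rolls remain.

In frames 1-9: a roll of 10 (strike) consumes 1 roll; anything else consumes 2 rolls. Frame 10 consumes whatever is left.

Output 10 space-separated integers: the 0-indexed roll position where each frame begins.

Frame 1 starts at roll index 0: rolls=7,1 (sum=8), consumes 2 rolls
Frame 2 starts at roll index 2: rolls=7,1 (sum=8), consumes 2 rolls
Frame 3 starts at roll index 4: rolls=4,6 (sum=10), consumes 2 rolls
Frame 4 starts at roll index 6: rolls=6,1 (sum=7), consumes 2 rolls
Frame 5 starts at roll index 8: rolls=8,0 (sum=8), consumes 2 rolls
Frame 6 starts at roll index 10: roll=10 (strike), consumes 1 roll
Frame 7 starts at roll index 11: rolls=3,2 (sum=5), consumes 2 rolls
Frame 8 starts at roll index 13: roll=10 (strike), consumes 1 roll
Frame 9 starts at roll index 14: rolls=6,4 (sum=10), consumes 2 rolls
Frame 10 starts at roll index 16: 3 remaining rolls

Answer: 0 2 4 6 8 10 11 13 14 16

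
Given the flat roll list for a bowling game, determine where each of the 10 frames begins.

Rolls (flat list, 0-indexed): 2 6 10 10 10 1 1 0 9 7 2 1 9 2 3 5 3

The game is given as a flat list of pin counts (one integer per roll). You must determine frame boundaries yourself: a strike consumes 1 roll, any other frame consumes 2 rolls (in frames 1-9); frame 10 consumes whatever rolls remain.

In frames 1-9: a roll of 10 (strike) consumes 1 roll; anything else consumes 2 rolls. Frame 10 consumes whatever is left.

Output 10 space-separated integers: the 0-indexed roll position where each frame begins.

Answer: 0 2 3 4 5 7 9 11 13 15

Derivation:
Frame 1 starts at roll index 0: rolls=2,6 (sum=8), consumes 2 rolls
Frame 2 starts at roll index 2: roll=10 (strike), consumes 1 roll
Frame 3 starts at roll index 3: roll=10 (strike), consumes 1 roll
Frame 4 starts at roll index 4: roll=10 (strike), consumes 1 roll
Frame 5 starts at roll index 5: rolls=1,1 (sum=2), consumes 2 rolls
Frame 6 starts at roll index 7: rolls=0,9 (sum=9), consumes 2 rolls
Frame 7 starts at roll index 9: rolls=7,2 (sum=9), consumes 2 rolls
Frame 8 starts at roll index 11: rolls=1,9 (sum=10), consumes 2 rolls
Frame 9 starts at roll index 13: rolls=2,3 (sum=5), consumes 2 rolls
Frame 10 starts at roll index 15: 2 remaining rolls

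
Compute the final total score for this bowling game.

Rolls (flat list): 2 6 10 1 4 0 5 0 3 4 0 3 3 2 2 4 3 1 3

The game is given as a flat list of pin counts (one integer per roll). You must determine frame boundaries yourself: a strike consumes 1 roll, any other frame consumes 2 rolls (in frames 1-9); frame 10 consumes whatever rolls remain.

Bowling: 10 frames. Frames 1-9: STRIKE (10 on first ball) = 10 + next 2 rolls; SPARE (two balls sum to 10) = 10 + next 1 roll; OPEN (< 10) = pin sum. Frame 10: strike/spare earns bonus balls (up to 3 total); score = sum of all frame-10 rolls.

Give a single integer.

Answer: 61

Derivation:
Frame 1: OPEN (2+6=8). Cumulative: 8
Frame 2: STRIKE. 10 + next two rolls (1+4) = 15. Cumulative: 23
Frame 3: OPEN (1+4=5). Cumulative: 28
Frame 4: OPEN (0+5=5). Cumulative: 33
Frame 5: OPEN (0+3=3). Cumulative: 36
Frame 6: OPEN (4+0=4). Cumulative: 40
Frame 7: OPEN (3+3=6). Cumulative: 46
Frame 8: OPEN (2+2=4). Cumulative: 50
Frame 9: OPEN (4+3=7). Cumulative: 57
Frame 10: OPEN. Sum of all frame-10 rolls (1+3) = 4. Cumulative: 61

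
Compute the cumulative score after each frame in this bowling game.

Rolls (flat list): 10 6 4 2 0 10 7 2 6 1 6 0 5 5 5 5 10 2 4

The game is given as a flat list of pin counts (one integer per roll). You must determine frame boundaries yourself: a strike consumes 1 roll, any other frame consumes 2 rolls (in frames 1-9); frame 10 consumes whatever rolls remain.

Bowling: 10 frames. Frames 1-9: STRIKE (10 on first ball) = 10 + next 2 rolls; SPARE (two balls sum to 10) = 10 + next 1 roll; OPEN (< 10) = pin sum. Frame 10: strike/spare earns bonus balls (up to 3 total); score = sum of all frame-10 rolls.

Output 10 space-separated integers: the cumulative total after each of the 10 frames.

Frame 1: STRIKE. 10 + next two rolls (6+4) = 20. Cumulative: 20
Frame 2: SPARE (6+4=10). 10 + next roll (2) = 12. Cumulative: 32
Frame 3: OPEN (2+0=2). Cumulative: 34
Frame 4: STRIKE. 10 + next two rolls (7+2) = 19. Cumulative: 53
Frame 5: OPEN (7+2=9). Cumulative: 62
Frame 6: OPEN (6+1=7). Cumulative: 69
Frame 7: OPEN (6+0=6). Cumulative: 75
Frame 8: SPARE (5+5=10). 10 + next roll (5) = 15. Cumulative: 90
Frame 9: SPARE (5+5=10). 10 + next roll (10) = 20. Cumulative: 110
Frame 10: STRIKE. Sum of all frame-10 rolls (10+2+4) = 16. Cumulative: 126

Answer: 20 32 34 53 62 69 75 90 110 126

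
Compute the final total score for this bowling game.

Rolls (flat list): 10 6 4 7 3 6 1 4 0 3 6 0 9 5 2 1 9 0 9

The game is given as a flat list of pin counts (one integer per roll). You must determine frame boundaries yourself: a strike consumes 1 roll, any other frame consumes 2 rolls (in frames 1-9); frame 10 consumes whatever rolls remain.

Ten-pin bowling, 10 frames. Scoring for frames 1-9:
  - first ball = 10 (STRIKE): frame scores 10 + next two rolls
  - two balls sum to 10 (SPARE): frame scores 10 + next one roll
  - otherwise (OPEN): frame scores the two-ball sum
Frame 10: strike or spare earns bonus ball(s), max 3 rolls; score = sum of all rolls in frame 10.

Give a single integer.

Answer: 108

Derivation:
Frame 1: STRIKE. 10 + next two rolls (6+4) = 20. Cumulative: 20
Frame 2: SPARE (6+4=10). 10 + next roll (7) = 17. Cumulative: 37
Frame 3: SPARE (7+3=10). 10 + next roll (6) = 16. Cumulative: 53
Frame 4: OPEN (6+1=7). Cumulative: 60
Frame 5: OPEN (4+0=4). Cumulative: 64
Frame 6: OPEN (3+6=9). Cumulative: 73
Frame 7: OPEN (0+9=9). Cumulative: 82
Frame 8: OPEN (5+2=7). Cumulative: 89
Frame 9: SPARE (1+9=10). 10 + next roll (0) = 10. Cumulative: 99
Frame 10: OPEN. Sum of all frame-10 rolls (0+9) = 9. Cumulative: 108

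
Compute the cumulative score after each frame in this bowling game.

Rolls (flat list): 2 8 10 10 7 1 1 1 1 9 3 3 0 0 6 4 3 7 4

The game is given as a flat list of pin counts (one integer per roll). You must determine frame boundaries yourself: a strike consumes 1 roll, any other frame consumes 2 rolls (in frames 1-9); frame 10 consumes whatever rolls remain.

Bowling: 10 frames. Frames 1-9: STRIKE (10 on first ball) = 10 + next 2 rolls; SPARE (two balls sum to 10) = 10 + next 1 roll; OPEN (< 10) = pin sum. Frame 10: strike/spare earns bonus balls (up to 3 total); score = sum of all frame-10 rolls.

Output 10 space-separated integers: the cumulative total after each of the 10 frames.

Answer: 20 47 65 73 75 88 94 94 107 121

Derivation:
Frame 1: SPARE (2+8=10). 10 + next roll (10) = 20. Cumulative: 20
Frame 2: STRIKE. 10 + next two rolls (10+7) = 27. Cumulative: 47
Frame 3: STRIKE. 10 + next two rolls (7+1) = 18. Cumulative: 65
Frame 4: OPEN (7+1=8). Cumulative: 73
Frame 5: OPEN (1+1=2). Cumulative: 75
Frame 6: SPARE (1+9=10). 10 + next roll (3) = 13. Cumulative: 88
Frame 7: OPEN (3+3=6). Cumulative: 94
Frame 8: OPEN (0+0=0). Cumulative: 94
Frame 9: SPARE (6+4=10). 10 + next roll (3) = 13. Cumulative: 107
Frame 10: SPARE. Sum of all frame-10 rolls (3+7+4) = 14. Cumulative: 121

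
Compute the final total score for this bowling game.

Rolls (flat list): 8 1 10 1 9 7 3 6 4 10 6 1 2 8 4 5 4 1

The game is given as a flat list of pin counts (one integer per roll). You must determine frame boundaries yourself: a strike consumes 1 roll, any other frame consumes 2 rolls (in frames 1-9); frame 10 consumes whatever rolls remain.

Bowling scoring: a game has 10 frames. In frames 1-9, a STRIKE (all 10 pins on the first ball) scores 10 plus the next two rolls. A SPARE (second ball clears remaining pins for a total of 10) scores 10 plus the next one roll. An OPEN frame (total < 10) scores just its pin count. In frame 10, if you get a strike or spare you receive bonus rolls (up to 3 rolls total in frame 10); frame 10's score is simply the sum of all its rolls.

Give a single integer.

Answer: 134

Derivation:
Frame 1: OPEN (8+1=9). Cumulative: 9
Frame 2: STRIKE. 10 + next two rolls (1+9) = 20. Cumulative: 29
Frame 3: SPARE (1+9=10). 10 + next roll (7) = 17. Cumulative: 46
Frame 4: SPARE (7+3=10). 10 + next roll (6) = 16. Cumulative: 62
Frame 5: SPARE (6+4=10). 10 + next roll (10) = 20. Cumulative: 82
Frame 6: STRIKE. 10 + next two rolls (6+1) = 17. Cumulative: 99
Frame 7: OPEN (6+1=7). Cumulative: 106
Frame 8: SPARE (2+8=10). 10 + next roll (4) = 14. Cumulative: 120
Frame 9: OPEN (4+5=9). Cumulative: 129
Frame 10: OPEN. Sum of all frame-10 rolls (4+1) = 5. Cumulative: 134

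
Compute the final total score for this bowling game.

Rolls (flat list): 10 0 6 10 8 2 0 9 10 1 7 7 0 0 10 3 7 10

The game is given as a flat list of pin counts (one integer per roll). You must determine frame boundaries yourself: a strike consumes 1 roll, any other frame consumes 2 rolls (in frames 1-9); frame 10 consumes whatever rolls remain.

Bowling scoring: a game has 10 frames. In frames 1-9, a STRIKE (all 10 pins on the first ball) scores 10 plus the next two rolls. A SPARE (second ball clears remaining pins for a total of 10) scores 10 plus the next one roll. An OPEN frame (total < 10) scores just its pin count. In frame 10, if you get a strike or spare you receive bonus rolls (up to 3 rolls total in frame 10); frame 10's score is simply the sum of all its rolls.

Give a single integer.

Frame 1: STRIKE. 10 + next two rolls (0+6) = 16. Cumulative: 16
Frame 2: OPEN (0+6=6). Cumulative: 22
Frame 3: STRIKE. 10 + next two rolls (8+2) = 20. Cumulative: 42
Frame 4: SPARE (8+2=10). 10 + next roll (0) = 10. Cumulative: 52
Frame 5: OPEN (0+9=9). Cumulative: 61
Frame 6: STRIKE. 10 + next two rolls (1+7) = 18. Cumulative: 79
Frame 7: OPEN (1+7=8). Cumulative: 87
Frame 8: OPEN (7+0=7). Cumulative: 94
Frame 9: SPARE (0+10=10). 10 + next roll (3) = 13. Cumulative: 107
Frame 10: SPARE. Sum of all frame-10 rolls (3+7+10) = 20. Cumulative: 127

Answer: 127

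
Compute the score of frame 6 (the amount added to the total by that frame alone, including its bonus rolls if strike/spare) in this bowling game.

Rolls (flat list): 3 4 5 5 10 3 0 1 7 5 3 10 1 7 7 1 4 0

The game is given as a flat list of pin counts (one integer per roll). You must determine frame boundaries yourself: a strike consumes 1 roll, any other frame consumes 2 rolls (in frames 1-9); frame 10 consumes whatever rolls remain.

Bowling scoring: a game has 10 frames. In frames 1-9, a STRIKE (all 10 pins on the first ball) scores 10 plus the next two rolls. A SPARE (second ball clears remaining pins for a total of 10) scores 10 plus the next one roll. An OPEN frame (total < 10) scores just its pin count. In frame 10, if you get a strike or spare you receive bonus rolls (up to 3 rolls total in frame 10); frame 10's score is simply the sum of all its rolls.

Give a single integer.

Answer: 8

Derivation:
Frame 1: OPEN (3+4=7). Cumulative: 7
Frame 2: SPARE (5+5=10). 10 + next roll (10) = 20. Cumulative: 27
Frame 3: STRIKE. 10 + next two rolls (3+0) = 13. Cumulative: 40
Frame 4: OPEN (3+0=3). Cumulative: 43
Frame 5: OPEN (1+7=8). Cumulative: 51
Frame 6: OPEN (5+3=8). Cumulative: 59
Frame 7: STRIKE. 10 + next two rolls (1+7) = 18. Cumulative: 77
Frame 8: OPEN (1+7=8). Cumulative: 85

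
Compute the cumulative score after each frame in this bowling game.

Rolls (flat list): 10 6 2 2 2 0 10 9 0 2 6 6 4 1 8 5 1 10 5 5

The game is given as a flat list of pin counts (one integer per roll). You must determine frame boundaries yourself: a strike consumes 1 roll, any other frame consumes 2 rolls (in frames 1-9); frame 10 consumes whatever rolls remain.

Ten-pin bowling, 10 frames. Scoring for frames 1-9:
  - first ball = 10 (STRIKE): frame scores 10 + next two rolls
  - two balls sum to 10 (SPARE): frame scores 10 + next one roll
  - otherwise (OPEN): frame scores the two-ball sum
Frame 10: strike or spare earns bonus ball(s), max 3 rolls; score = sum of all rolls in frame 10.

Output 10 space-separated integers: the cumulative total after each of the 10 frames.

Answer: 18 26 30 49 58 66 77 86 92 112

Derivation:
Frame 1: STRIKE. 10 + next two rolls (6+2) = 18. Cumulative: 18
Frame 2: OPEN (6+2=8). Cumulative: 26
Frame 3: OPEN (2+2=4). Cumulative: 30
Frame 4: SPARE (0+10=10). 10 + next roll (9) = 19. Cumulative: 49
Frame 5: OPEN (9+0=9). Cumulative: 58
Frame 6: OPEN (2+6=8). Cumulative: 66
Frame 7: SPARE (6+4=10). 10 + next roll (1) = 11. Cumulative: 77
Frame 8: OPEN (1+8=9). Cumulative: 86
Frame 9: OPEN (5+1=6). Cumulative: 92
Frame 10: STRIKE. Sum of all frame-10 rolls (10+5+5) = 20. Cumulative: 112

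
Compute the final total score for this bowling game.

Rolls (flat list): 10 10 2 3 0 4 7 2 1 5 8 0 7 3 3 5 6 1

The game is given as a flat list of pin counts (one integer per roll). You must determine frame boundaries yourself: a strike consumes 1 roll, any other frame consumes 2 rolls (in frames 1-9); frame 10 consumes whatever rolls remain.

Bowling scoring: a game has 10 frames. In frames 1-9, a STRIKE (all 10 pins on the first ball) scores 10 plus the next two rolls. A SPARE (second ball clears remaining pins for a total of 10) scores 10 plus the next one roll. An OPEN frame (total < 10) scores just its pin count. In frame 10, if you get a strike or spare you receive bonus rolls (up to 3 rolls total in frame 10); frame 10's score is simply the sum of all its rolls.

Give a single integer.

Answer: 97

Derivation:
Frame 1: STRIKE. 10 + next two rolls (10+2) = 22. Cumulative: 22
Frame 2: STRIKE. 10 + next two rolls (2+3) = 15. Cumulative: 37
Frame 3: OPEN (2+3=5). Cumulative: 42
Frame 4: OPEN (0+4=4). Cumulative: 46
Frame 5: OPEN (7+2=9). Cumulative: 55
Frame 6: OPEN (1+5=6). Cumulative: 61
Frame 7: OPEN (8+0=8). Cumulative: 69
Frame 8: SPARE (7+3=10). 10 + next roll (3) = 13. Cumulative: 82
Frame 9: OPEN (3+5=8). Cumulative: 90
Frame 10: OPEN. Sum of all frame-10 rolls (6+1) = 7. Cumulative: 97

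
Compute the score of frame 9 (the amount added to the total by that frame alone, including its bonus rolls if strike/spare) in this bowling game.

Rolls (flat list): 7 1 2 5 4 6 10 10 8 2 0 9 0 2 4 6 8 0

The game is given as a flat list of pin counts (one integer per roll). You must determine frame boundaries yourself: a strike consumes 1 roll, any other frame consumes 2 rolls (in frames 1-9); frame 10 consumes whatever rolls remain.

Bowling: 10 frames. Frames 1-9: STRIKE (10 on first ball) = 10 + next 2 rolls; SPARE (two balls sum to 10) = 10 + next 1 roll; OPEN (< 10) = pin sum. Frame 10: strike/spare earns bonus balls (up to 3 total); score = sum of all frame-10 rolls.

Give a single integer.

Answer: 18

Derivation:
Frame 1: OPEN (7+1=8). Cumulative: 8
Frame 2: OPEN (2+5=7). Cumulative: 15
Frame 3: SPARE (4+6=10). 10 + next roll (10) = 20. Cumulative: 35
Frame 4: STRIKE. 10 + next two rolls (10+8) = 28. Cumulative: 63
Frame 5: STRIKE. 10 + next two rolls (8+2) = 20. Cumulative: 83
Frame 6: SPARE (8+2=10). 10 + next roll (0) = 10. Cumulative: 93
Frame 7: OPEN (0+9=9). Cumulative: 102
Frame 8: OPEN (0+2=2). Cumulative: 104
Frame 9: SPARE (4+6=10). 10 + next roll (8) = 18. Cumulative: 122
Frame 10: OPEN. Sum of all frame-10 rolls (8+0) = 8. Cumulative: 130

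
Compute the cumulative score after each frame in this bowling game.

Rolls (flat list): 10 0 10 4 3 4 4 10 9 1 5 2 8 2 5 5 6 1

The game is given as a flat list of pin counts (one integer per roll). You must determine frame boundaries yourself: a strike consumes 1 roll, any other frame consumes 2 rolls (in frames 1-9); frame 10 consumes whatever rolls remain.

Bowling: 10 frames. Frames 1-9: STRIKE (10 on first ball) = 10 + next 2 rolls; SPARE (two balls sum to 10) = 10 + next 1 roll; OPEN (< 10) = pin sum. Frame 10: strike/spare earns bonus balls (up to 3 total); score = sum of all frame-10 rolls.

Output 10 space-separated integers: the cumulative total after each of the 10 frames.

Frame 1: STRIKE. 10 + next two rolls (0+10) = 20. Cumulative: 20
Frame 2: SPARE (0+10=10). 10 + next roll (4) = 14. Cumulative: 34
Frame 3: OPEN (4+3=7). Cumulative: 41
Frame 4: OPEN (4+4=8). Cumulative: 49
Frame 5: STRIKE. 10 + next two rolls (9+1) = 20. Cumulative: 69
Frame 6: SPARE (9+1=10). 10 + next roll (5) = 15. Cumulative: 84
Frame 7: OPEN (5+2=7). Cumulative: 91
Frame 8: SPARE (8+2=10). 10 + next roll (5) = 15. Cumulative: 106
Frame 9: SPARE (5+5=10). 10 + next roll (6) = 16. Cumulative: 122
Frame 10: OPEN. Sum of all frame-10 rolls (6+1) = 7. Cumulative: 129

Answer: 20 34 41 49 69 84 91 106 122 129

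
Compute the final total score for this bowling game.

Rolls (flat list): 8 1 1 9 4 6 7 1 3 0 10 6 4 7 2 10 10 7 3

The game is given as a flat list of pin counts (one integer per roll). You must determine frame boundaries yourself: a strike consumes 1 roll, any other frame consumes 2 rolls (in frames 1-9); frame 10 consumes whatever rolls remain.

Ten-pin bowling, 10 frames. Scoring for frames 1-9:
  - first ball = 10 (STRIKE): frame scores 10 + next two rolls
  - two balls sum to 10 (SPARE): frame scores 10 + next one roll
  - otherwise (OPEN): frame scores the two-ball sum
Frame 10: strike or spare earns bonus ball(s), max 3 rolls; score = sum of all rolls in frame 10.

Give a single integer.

Answer: 144

Derivation:
Frame 1: OPEN (8+1=9). Cumulative: 9
Frame 2: SPARE (1+9=10). 10 + next roll (4) = 14. Cumulative: 23
Frame 3: SPARE (4+6=10). 10 + next roll (7) = 17. Cumulative: 40
Frame 4: OPEN (7+1=8). Cumulative: 48
Frame 5: OPEN (3+0=3). Cumulative: 51
Frame 6: STRIKE. 10 + next two rolls (6+4) = 20. Cumulative: 71
Frame 7: SPARE (6+4=10). 10 + next roll (7) = 17. Cumulative: 88
Frame 8: OPEN (7+2=9). Cumulative: 97
Frame 9: STRIKE. 10 + next two rolls (10+7) = 27. Cumulative: 124
Frame 10: STRIKE. Sum of all frame-10 rolls (10+7+3) = 20. Cumulative: 144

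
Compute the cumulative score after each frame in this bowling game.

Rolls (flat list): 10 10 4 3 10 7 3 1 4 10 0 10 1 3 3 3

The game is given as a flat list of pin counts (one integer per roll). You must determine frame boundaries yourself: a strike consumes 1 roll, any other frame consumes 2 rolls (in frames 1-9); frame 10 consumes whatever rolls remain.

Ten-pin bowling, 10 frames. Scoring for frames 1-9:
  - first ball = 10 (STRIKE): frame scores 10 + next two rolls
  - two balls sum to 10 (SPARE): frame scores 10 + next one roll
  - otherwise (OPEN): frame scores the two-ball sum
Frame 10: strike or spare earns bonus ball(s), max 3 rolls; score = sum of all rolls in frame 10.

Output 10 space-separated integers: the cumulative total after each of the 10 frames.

Answer: 24 41 48 68 79 84 104 115 119 125

Derivation:
Frame 1: STRIKE. 10 + next two rolls (10+4) = 24. Cumulative: 24
Frame 2: STRIKE. 10 + next two rolls (4+3) = 17. Cumulative: 41
Frame 3: OPEN (4+3=7). Cumulative: 48
Frame 4: STRIKE. 10 + next two rolls (7+3) = 20. Cumulative: 68
Frame 5: SPARE (7+3=10). 10 + next roll (1) = 11. Cumulative: 79
Frame 6: OPEN (1+4=5). Cumulative: 84
Frame 7: STRIKE. 10 + next two rolls (0+10) = 20. Cumulative: 104
Frame 8: SPARE (0+10=10). 10 + next roll (1) = 11. Cumulative: 115
Frame 9: OPEN (1+3=4). Cumulative: 119
Frame 10: OPEN. Sum of all frame-10 rolls (3+3) = 6. Cumulative: 125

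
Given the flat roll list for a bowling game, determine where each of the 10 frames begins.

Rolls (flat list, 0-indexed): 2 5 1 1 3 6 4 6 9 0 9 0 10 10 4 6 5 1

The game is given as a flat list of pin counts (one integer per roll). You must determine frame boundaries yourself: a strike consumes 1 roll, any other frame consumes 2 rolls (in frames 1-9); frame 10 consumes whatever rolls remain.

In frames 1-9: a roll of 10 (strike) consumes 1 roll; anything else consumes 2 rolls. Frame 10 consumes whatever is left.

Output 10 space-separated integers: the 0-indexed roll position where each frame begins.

Frame 1 starts at roll index 0: rolls=2,5 (sum=7), consumes 2 rolls
Frame 2 starts at roll index 2: rolls=1,1 (sum=2), consumes 2 rolls
Frame 3 starts at roll index 4: rolls=3,6 (sum=9), consumes 2 rolls
Frame 4 starts at roll index 6: rolls=4,6 (sum=10), consumes 2 rolls
Frame 5 starts at roll index 8: rolls=9,0 (sum=9), consumes 2 rolls
Frame 6 starts at roll index 10: rolls=9,0 (sum=9), consumes 2 rolls
Frame 7 starts at roll index 12: roll=10 (strike), consumes 1 roll
Frame 8 starts at roll index 13: roll=10 (strike), consumes 1 roll
Frame 9 starts at roll index 14: rolls=4,6 (sum=10), consumes 2 rolls
Frame 10 starts at roll index 16: 2 remaining rolls

Answer: 0 2 4 6 8 10 12 13 14 16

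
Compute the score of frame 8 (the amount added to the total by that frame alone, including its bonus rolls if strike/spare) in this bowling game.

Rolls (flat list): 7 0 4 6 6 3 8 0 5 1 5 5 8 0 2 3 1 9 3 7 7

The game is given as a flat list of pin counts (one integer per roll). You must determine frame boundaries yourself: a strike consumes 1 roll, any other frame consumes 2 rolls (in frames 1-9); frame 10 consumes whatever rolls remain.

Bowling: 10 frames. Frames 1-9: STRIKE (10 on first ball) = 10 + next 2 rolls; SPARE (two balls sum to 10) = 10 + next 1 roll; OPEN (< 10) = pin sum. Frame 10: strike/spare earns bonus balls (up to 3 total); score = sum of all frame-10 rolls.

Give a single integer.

Frame 1: OPEN (7+0=7). Cumulative: 7
Frame 2: SPARE (4+6=10). 10 + next roll (6) = 16. Cumulative: 23
Frame 3: OPEN (6+3=9). Cumulative: 32
Frame 4: OPEN (8+0=8). Cumulative: 40
Frame 5: OPEN (5+1=6). Cumulative: 46
Frame 6: SPARE (5+5=10). 10 + next roll (8) = 18. Cumulative: 64
Frame 7: OPEN (8+0=8). Cumulative: 72
Frame 8: OPEN (2+3=5). Cumulative: 77
Frame 9: SPARE (1+9=10). 10 + next roll (3) = 13. Cumulative: 90
Frame 10: SPARE. Sum of all frame-10 rolls (3+7+7) = 17. Cumulative: 107

Answer: 5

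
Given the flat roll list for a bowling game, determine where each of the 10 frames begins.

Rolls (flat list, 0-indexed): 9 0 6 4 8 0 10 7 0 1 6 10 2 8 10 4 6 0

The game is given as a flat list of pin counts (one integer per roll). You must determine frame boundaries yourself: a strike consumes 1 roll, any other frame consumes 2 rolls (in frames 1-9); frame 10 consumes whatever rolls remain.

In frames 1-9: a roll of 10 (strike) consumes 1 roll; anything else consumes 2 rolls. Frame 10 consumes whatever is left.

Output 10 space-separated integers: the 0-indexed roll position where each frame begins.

Answer: 0 2 4 6 7 9 11 12 14 15

Derivation:
Frame 1 starts at roll index 0: rolls=9,0 (sum=9), consumes 2 rolls
Frame 2 starts at roll index 2: rolls=6,4 (sum=10), consumes 2 rolls
Frame 3 starts at roll index 4: rolls=8,0 (sum=8), consumes 2 rolls
Frame 4 starts at roll index 6: roll=10 (strike), consumes 1 roll
Frame 5 starts at roll index 7: rolls=7,0 (sum=7), consumes 2 rolls
Frame 6 starts at roll index 9: rolls=1,6 (sum=7), consumes 2 rolls
Frame 7 starts at roll index 11: roll=10 (strike), consumes 1 roll
Frame 8 starts at roll index 12: rolls=2,8 (sum=10), consumes 2 rolls
Frame 9 starts at roll index 14: roll=10 (strike), consumes 1 roll
Frame 10 starts at roll index 15: 3 remaining rolls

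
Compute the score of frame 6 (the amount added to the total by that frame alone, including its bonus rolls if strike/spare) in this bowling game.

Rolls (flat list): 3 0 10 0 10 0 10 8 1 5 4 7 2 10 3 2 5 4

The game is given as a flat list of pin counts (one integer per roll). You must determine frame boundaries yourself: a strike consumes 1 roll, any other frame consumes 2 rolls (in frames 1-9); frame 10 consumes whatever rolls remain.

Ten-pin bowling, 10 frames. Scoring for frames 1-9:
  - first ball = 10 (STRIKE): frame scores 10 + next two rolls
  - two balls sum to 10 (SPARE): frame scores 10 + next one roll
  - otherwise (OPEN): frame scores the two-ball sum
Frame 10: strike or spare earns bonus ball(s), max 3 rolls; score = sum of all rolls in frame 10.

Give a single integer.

Answer: 9

Derivation:
Frame 1: OPEN (3+0=3). Cumulative: 3
Frame 2: STRIKE. 10 + next two rolls (0+10) = 20. Cumulative: 23
Frame 3: SPARE (0+10=10). 10 + next roll (0) = 10. Cumulative: 33
Frame 4: SPARE (0+10=10). 10 + next roll (8) = 18. Cumulative: 51
Frame 5: OPEN (8+1=9). Cumulative: 60
Frame 6: OPEN (5+4=9). Cumulative: 69
Frame 7: OPEN (7+2=9). Cumulative: 78
Frame 8: STRIKE. 10 + next two rolls (3+2) = 15. Cumulative: 93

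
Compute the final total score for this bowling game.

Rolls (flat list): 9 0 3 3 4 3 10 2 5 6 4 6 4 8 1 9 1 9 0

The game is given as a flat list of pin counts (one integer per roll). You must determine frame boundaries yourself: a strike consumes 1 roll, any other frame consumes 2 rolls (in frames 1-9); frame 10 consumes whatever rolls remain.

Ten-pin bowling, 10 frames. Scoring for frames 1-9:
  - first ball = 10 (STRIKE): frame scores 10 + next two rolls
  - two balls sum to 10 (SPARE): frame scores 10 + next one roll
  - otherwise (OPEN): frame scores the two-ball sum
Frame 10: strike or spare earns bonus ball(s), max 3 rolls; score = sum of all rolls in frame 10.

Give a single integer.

Frame 1: OPEN (9+0=9). Cumulative: 9
Frame 2: OPEN (3+3=6). Cumulative: 15
Frame 3: OPEN (4+3=7). Cumulative: 22
Frame 4: STRIKE. 10 + next two rolls (2+5) = 17. Cumulative: 39
Frame 5: OPEN (2+5=7). Cumulative: 46
Frame 6: SPARE (6+4=10). 10 + next roll (6) = 16. Cumulative: 62
Frame 7: SPARE (6+4=10). 10 + next roll (8) = 18. Cumulative: 80
Frame 8: OPEN (8+1=9). Cumulative: 89
Frame 9: SPARE (9+1=10). 10 + next roll (9) = 19. Cumulative: 108
Frame 10: OPEN. Sum of all frame-10 rolls (9+0) = 9. Cumulative: 117

Answer: 117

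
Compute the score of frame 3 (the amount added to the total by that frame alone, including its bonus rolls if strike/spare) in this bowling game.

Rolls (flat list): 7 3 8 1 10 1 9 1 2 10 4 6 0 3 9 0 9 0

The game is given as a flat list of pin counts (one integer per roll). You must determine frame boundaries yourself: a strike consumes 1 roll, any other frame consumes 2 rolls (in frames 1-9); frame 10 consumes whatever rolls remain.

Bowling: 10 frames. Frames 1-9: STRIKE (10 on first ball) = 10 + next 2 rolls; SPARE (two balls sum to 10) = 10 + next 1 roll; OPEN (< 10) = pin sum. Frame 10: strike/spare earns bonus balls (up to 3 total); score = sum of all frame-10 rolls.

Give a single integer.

Answer: 20

Derivation:
Frame 1: SPARE (7+3=10). 10 + next roll (8) = 18. Cumulative: 18
Frame 2: OPEN (8+1=9). Cumulative: 27
Frame 3: STRIKE. 10 + next two rolls (1+9) = 20. Cumulative: 47
Frame 4: SPARE (1+9=10). 10 + next roll (1) = 11. Cumulative: 58
Frame 5: OPEN (1+2=3). Cumulative: 61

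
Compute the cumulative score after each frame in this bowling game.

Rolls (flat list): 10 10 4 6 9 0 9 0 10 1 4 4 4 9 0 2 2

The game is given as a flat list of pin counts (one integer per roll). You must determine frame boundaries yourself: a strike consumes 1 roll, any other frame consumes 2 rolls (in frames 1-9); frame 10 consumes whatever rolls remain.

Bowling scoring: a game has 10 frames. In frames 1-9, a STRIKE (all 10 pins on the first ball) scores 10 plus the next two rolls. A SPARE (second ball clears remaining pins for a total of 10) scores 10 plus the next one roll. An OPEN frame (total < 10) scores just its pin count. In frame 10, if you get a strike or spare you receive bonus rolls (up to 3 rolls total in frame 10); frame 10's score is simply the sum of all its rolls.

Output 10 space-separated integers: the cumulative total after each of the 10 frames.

Frame 1: STRIKE. 10 + next two rolls (10+4) = 24. Cumulative: 24
Frame 2: STRIKE. 10 + next two rolls (4+6) = 20. Cumulative: 44
Frame 3: SPARE (4+6=10). 10 + next roll (9) = 19. Cumulative: 63
Frame 4: OPEN (9+0=9). Cumulative: 72
Frame 5: OPEN (9+0=9). Cumulative: 81
Frame 6: STRIKE. 10 + next two rolls (1+4) = 15. Cumulative: 96
Frame 7: OPEN (1+4=5). Cumulative: 101
Frame 8: OPEN (4+4=8). Cumulative: 109
Frame 9: OPEN (9+0=9). Cumulative: 118
Frame 10: OPEN. Sum of all frame-10 rolls (2+2) = 4. Cumulative: 122

Answer: 24 44 63 72 81 96 101 109 118 122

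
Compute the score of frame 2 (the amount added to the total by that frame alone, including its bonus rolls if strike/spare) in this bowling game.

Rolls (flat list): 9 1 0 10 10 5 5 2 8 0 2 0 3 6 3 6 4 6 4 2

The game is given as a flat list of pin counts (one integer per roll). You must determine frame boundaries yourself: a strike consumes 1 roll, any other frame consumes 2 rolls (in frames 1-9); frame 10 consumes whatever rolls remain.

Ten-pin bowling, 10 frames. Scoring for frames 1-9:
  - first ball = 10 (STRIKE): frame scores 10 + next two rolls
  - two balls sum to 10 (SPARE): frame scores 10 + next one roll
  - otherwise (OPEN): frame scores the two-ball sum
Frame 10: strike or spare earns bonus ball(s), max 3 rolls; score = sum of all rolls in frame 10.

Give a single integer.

Answer: 20

Derivation:
Frame 1: SPARE (9+1=10). 10 + next roll (0) = 10. Cumulative: 10
Frame 2: SPARE (0+10=10). 10 + next roll (10) = 20. Cumulative: 30
Frame 3: STRIKE. 10 + next two rolls (5+5) = 20. Cumulative: 50
Frame 4: SPARE (5+5=10). 10 + next roll (2) = 12. Cumulative: 62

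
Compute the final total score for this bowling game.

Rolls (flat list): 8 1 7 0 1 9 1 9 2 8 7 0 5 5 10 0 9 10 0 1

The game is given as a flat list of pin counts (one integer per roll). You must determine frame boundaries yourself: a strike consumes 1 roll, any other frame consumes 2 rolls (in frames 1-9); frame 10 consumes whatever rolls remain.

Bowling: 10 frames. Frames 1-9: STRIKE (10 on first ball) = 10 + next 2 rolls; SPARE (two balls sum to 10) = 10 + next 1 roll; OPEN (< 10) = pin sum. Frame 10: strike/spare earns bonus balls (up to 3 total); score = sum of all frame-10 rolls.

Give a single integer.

Frame 1: OPEN (8+1=9). Cumulative: 9
Frame 2: OPEN (7+0=7). Cumulative: 16
Frame 3: SPARE (1+9=10). 10 + next roll (1) = 11. Cumulative: 27
Frame 4: SPARE (1+9=10). 10 + next roll (2) = 12. Cumulative: 39
Frame 5: SPARE (2+8=10). 10 + next roll (7) = 17. Cumulative: 56
Frame 6: OPEN (7+0=7). Cumulative: 63
Frame 7: SPARE (5+5=10). 10 + next roll (10) = 20. Cumulative: 83
Frame 8: STRIKE. 10 + next two rolls (0+9) = 19. Cumulative: 102
Frame 9: OPEN (0+9=9). Cumulative: 111
Frame 10: STRIKE. Sum of all frame-10 rolls (10+0+1) = 11. Cumulative: 122

Answer: 122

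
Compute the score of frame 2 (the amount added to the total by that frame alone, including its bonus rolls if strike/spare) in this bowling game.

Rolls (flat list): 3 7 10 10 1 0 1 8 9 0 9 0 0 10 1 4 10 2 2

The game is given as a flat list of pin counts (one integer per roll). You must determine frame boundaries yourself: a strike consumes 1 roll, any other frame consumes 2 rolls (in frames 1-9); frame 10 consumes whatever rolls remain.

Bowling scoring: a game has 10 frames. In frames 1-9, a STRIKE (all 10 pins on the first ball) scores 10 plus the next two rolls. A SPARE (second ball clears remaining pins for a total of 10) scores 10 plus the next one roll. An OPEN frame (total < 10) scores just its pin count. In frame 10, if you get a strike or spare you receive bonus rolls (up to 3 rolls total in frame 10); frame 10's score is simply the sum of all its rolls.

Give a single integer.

Answer: 21

Derivation:
Frame 1: SPARE (3+7=10). 10 + next roll (10) = 20. Cumulative: 20
Frame 2: STRIKE. 10 + next two rolls (10+1) = 21. Cumulative: 41
Frame 3: STRIKE. 10 + next two rolls (1+0) = 11. Cumulative: 52
Frame 4: OPEN (1+0=1). Cumulative: 53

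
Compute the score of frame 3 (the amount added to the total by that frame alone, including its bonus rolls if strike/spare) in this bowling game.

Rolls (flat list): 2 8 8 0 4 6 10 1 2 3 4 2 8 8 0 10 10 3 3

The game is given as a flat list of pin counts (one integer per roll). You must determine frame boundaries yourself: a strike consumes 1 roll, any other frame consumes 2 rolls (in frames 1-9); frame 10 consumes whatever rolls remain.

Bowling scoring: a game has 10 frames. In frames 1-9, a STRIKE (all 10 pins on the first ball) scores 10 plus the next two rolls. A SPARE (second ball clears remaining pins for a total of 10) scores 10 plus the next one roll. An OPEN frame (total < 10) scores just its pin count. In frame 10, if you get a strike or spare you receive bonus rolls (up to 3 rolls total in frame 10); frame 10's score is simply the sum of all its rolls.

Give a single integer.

Frame 1: SPARE (2+8=10). 10 + next roll (8) = 18. Cumulative: 18
Frame 2: OPEN (8+0=8). Cumulative: 26
Frame 3: SPARE (4+6=10). 10 + next roll (10) = 20. Cumulative: 46
Frame 4: STRIKE. 10 + next two rolls (1+2) = 13. Cumulative: 59
Frame 5: OPEN (1+2=3). Cumulative: 62

Answer: 20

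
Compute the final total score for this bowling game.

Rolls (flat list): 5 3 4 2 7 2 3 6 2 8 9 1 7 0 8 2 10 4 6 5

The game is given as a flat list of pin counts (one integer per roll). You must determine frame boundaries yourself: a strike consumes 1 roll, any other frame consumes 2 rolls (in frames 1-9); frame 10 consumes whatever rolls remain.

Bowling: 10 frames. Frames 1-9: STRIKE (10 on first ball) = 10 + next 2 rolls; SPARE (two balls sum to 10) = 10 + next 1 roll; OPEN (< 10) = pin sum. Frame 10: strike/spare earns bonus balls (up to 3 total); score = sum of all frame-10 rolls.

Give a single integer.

Frame 1: OPEN (5+3=8). Cumulative: 8
Frame 2: OPEN (4+2=6). Cumulative: 14
Frame 3: OPEN (7+2=9). Cumulative: 23
Frame 4: OPEN (3+6=9). Cumulative: 32
Frame 5: SPARE (2+8=10). 10 + next roll (9) = 19. Cumulative: 51
Frame 6: SPARE (9+1=10). 10 + next roll (7) = 17. Cumulative: 68
Frame 7: OPEN (7+0=7). Cumulative: 75
Frame 8: SPARE (8+2=10). 10 + next roll (10) = 20. Cumulative: 95
Frame 9: STRIKE. 10 + next two rolls (4+6) = 20. Cumulative: 115
Frame 10: SPARE. Sum of all frame-10 rolls (4+6+5) = 15. Cumulative: 130

Answer: 130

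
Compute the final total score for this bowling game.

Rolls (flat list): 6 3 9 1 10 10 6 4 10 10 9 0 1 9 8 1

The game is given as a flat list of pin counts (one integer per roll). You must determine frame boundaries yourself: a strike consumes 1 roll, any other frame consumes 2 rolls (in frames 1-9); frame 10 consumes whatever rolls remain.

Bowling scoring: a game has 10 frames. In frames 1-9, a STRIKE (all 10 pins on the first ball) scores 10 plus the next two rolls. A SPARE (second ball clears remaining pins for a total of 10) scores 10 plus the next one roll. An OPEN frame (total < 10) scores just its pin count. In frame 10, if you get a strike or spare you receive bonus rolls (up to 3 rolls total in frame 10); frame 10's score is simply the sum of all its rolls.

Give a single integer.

Answer: 179

Derivation:
Frame 1: OPEN (6+3=9). Cumulative: 9
Frame 2: SPARE (9+1=10). 10 + next roll (10) = 20. Cumulative: 29
Frame 3: STRIKE. 10 + next two rolls (10+6) = 26. Cumulative: 55
Frame 4: STRIKE. 10 + next two rolls (6+4) = 20. Cumulative: 75
Frame 5: SPARE (6+4=10). 10 + next roll (10) = 20. Cumulative: 95
Frame 6: STRIKE. 10 + next two rolls (10+9) = 29. Cumulative: 124
Frame 7: STRIKE. 10 + next two rolls (9+0) = 19. Cumulative: 143
Frame 8: OPEN (9+0=9). Cumulative: 152
Frame 9: SPARE (1+9=10). 10 + next roll (8) = 18. Cumulative: 170
Frame 10: OPEN. Sum of all frame-10 rolls (8+1) = 9. Cumulative: 179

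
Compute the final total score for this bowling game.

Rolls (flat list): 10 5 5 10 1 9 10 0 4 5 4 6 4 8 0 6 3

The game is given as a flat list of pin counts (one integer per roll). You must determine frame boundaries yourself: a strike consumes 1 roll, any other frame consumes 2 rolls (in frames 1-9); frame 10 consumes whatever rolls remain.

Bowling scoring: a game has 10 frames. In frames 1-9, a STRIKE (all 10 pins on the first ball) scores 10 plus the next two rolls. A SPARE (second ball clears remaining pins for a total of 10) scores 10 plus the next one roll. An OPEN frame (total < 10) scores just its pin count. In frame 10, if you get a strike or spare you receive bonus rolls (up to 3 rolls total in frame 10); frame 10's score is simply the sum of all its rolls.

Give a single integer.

Frame 1: STRIKE. 10 + next two rolls (5+5) = 20. Cumulative: 20
Frame 2: SPARE (5+5=10). 10 + next roll (10) = 20. Cumulative: 40
Frame 3: STRIKE. 10 + next two rolls (1+9) = 20. Cumulative: 60
Frame 4: SPARE (1+9=10). 10 + next roll (10) = 20. Cumulative: 80
Frame 5: STRIKE. 10 + next two rolls (0+4) = 14. Cumulative: 94
Frame 6: OPEN (0+4=4). Cumulative: 98
Frame 7: OPEN (5+4=9). Cumulative: 107
Frame 8: SPARE (6+4=10). 10 + next roll (8) = 18. Cumulative: 125
Frame 9: OPEN (8+0=8). Cumulative: 133
Frame 10: OPEN. Sum of all frame-10 rolls (6+3) = 9. Cumulative: 142

Answer: 142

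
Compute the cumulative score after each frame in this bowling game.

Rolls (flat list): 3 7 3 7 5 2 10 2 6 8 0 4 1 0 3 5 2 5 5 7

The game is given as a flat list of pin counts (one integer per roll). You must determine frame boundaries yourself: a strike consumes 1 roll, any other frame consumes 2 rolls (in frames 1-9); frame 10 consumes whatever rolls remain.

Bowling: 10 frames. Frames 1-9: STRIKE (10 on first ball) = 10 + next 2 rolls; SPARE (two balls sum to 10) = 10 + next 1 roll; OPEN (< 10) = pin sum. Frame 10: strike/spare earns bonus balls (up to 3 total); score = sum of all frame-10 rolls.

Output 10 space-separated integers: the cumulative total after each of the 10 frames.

Frame 1: SPARE (3+7=10). 10 + next roll (3) = 13. Cumulative: 13
Frame 2: SPARE (3+7=10). 10 + next roll (5) = 15. Cumulative: 28
Frame 3: OPEN (5+2=7). Cumulative: 35
Frame 4: STRIKE. 10 + next two rolls (2+6) = 18. Cumulative: 53
Frame 5: OPEN (2+6=8). Cumulative: 61
Frame 6: OPEN (8+0=8). Cumulative: 69
Frame 7: OPEN (4+1=5). Cumulative: 74
Frame 8: OPEN (0+3=3). Cumulative: 77
Frame 9: OPEN (5+2=7). Cumulative: 84
Frame 10: SPARE. Sum of all frame-10 rolls (5+5+7) = 17. Cumulative: 101

Answer: 13 28 35 53 61 69 74 77 84 101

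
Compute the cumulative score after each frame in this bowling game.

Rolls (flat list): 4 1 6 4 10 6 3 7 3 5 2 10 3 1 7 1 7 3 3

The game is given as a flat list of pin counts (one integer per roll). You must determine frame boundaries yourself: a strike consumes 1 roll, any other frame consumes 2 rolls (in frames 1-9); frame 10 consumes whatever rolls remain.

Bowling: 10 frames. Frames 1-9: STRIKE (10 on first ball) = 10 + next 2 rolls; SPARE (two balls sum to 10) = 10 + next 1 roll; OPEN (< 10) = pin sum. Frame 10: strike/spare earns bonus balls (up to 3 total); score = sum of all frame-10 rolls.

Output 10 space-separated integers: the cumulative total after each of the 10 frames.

Frame 1: OPEN (4+1=5). Cumulative: 5
Frame 2: SPARE (6+4=10). 10 + next roll (10) = 20. Cumulative: 25
Frame 3: STRIKE. 10 + next two rolls (6+3) = 19. Cumulative: 44
Frame 4: OPEN (6+3=9). Cumulative: 53
Frame 5: SPARE (7+3=10). 10 + next roll (5) = 15. Cumulative: 68
Frame 6: OPEN (5+2=7). Cumulative: 75
Frame 7: STRIKE. 10 + next two rolls (3+1) = 14. Cumulative: 89
Frame 8: OPEN (3+1=4). Cumulative: 93
Frame 9: OPEN (7+1=8). Cumulative: 101
Frame 10: SPARE. Sum of all frame-10 rolls (7+3+3) = 13. Cumulative: 114

Answer: 5 25 44 53 68 75 89 93 101 114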